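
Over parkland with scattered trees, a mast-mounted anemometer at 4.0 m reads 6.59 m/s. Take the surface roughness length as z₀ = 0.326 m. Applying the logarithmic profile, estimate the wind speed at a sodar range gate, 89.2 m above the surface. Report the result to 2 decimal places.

Log law: V(z) ∝ ln(z/z₀), so V₂/V₁ = ln(z₂/z₀) / ln(z₁/z₀).
ln(89.2/0.326) = 5.6117, ln(4.0/0.326) = 2.5072
V₂ = 6.59 × 5.6117/2.5072 = 6.59 × 2.2383 = 14.7503 m/s

14.75 m/s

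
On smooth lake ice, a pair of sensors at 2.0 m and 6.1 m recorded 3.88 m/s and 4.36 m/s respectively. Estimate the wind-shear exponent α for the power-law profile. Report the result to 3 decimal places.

Power law: V₂/V₁ = (z₂/z₁)^α ⇒ α = ln(V₂/V₁) / ln(z₂/z₁)
α = ln(4.36/3.88) / ln(6.1/2.0) = ln(1.1237) / ln(3.0500)
  = 0.11664 / 1.11514 = 0.10459

α ≈ 0.105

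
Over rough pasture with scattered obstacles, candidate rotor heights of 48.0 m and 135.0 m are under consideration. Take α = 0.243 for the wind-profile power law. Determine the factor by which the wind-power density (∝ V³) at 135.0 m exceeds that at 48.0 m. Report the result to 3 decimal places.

2.125

Speed ratio: V_B/V_A = (z_B/z_A)^α = (135.0/48.0)^0.243 = (2.8125)^0.243 = 1.28567
Power-density ratio: P_B/P_A = (V_B/V_A)³ = (1.28567)³ = 2.12514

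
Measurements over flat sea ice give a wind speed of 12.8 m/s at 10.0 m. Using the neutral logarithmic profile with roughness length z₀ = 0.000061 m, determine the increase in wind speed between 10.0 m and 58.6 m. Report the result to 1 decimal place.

1.9 m/s

Log law: V₂ = V₁ · ln(z₂/z₀)/ln(z₁/z₀) = 12.8 × 13.7754/12.0072 = 14.6849 m/s
ΔV = 14.6849 − 12.8 = 1.8849 m/s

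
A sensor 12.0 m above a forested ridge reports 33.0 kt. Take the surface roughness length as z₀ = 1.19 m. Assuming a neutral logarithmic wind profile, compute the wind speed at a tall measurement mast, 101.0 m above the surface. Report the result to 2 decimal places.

Log law: V(z) ∝ ln(z/z₀), so V₂/V₁ = ln(z₂/z₀) / ln(z₁/z₀).
ln(101.0/1.19) = 4.4412, ln(12.0/1.19) = 2.3110
V₂ = 33.0 × 4.4412/2.3110 = 33.0 × 1.9218 = 63.4191 kt

63.42 kt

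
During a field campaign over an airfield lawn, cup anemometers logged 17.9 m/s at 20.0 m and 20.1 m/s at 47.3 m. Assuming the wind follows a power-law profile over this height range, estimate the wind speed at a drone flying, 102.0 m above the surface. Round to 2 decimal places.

First find α: α = ln(V₂/V₁)/ln(z₂/z₁) = ln(20.1/17.9)/ln(47.3/20.0) = 0.11592/0.86078 = 0.1347
Extrapolate from 47.3 m to 102.0 m: V₃ = 20.1 × (102.0/47.3)^0.1347 = 20.1 × 1.1090 = 22.2915 m/s

22.29 m/s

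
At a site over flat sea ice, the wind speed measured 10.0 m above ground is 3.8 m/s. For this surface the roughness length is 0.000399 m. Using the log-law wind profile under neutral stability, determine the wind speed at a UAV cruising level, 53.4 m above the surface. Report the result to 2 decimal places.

Log law: V(z) ∝ ln(z/z₀), so V₂/V₁ = ln(z₂/z₀) / ln(z₁/z₀).
ln(53.4/0.000399) = 11.8044, ln(10.0/0.000399) = 10.1291
V₂ = 3.8 × 11.8044/10.1291 = 3.8 × 1.1654 = 4.4285 m/s

4.43 m/s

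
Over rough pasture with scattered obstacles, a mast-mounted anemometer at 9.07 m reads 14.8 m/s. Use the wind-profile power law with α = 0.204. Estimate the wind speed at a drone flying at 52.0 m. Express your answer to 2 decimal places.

Power-law profile: V₂ = V₁ · (z₂/z₁)^α
V₂ = 14.8 × (52.0/9.07)^0.204 = 14.8 × (5.7332)^0.204
    = 14.8 × 1.4279 = 21.1337 m/s

21.13 m/s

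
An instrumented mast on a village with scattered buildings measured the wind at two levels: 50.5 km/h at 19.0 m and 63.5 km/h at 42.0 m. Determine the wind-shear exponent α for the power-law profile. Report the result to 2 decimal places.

Power law: V₂/V₁ = (z₂/z₁)^α ⇒ α = ln(V₂/V₁) / ln(z₂/z₁)
α = ln(63.5/50.5) / ln(42.0/19.0) = ln(1.2574) / ln(2.2105)
  = 0.22907 / 0.79323 = 0.28878

α ≈ 0.29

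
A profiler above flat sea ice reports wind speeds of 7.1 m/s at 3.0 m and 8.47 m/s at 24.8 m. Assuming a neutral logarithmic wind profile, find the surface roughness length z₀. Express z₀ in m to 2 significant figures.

Log law: V(z) ∝ ln(z/z₀). With r = V₁/V₂ = 7.1/8.47 = 0.83825,
r · ln(z₂/z₀) = ln(z₁/z₀) ⇒ ln z₀ = (ln z₁ − r·ln z₂)/(1 − r)
ln z₀ = (1.09861 − 0.83825×3.21084) / 0.16175 = -9.8480
z₀ = exp(-9.8480) = 0.00005285 m

z₀ ≈ 0.000053 m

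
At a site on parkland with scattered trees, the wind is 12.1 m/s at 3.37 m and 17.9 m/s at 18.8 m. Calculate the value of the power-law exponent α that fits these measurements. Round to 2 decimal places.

α ≈ 0.23

Power law: V₂/V₁ = (z₂/z₁)^α ⇒ α = ln(V₂/V₁) / ln(z₂/z₁)
α = ln(17.9/12.1) / ln(18.8/3.37) = ln(1.4793) / ln(5.5786)
  = 0.39160 / 1.71894 = 0.22781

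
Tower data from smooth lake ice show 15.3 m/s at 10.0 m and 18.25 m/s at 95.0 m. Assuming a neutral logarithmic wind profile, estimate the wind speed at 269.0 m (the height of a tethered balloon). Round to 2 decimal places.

19.61 m/s

Log law: V ∝ ln(z/z₀). From the pair, with r = V₁/V₂ = 0.83836,
ln z₀ = (ln z₁ − r·ln z₂)/(1 − r) = (2.3026 − 0.83836×4.5539)/0.16164 = -9.3736 → z₀ = 0.00008494 m
V₃ = V₁ · ln(z₃/z₀)/ln(z₁/z₀) = 15.3 × 14.9683/11.6762 = 19.6139 m/s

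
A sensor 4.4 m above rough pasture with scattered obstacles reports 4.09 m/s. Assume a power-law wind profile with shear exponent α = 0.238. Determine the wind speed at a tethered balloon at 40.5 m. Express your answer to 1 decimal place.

Power-law profile: V₂ = V₁ · (z₂/z₁)^α
V₂ = 4.09 × (40.5/4.4)^0.238 = 4.09 × (9.2045)^0.238
    = 4.09 × 1.6960 = 6.9367 m/s

6.9 m/s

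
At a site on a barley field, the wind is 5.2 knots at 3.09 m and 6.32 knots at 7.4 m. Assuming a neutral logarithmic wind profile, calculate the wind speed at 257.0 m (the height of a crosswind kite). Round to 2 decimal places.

Log law: V ∝ ln(z/z₀). From the pair, with r = V₁/V₂ = 0.82278,
ln z₀ = (ln z₁ − r·ln z₂)/(1 − r) = (1.1282 − 0.82278×2.0015)/0.17722 = -2.9265 → z₀ = 0.05359 m
V₃ = V₁ · ln(z₃/z₀)/ln(z₁/z₀) = 5.2 × 8.4756/4.0546 = 10.8697 knots

10.87 knots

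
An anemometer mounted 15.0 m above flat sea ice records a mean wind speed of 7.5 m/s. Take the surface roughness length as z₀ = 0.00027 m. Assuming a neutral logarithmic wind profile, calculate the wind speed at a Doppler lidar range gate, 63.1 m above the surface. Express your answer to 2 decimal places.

8.49 m/s

Log law: V(z) ∝ ln(z/z₀), so V₂/V₁ = ln(z₂/z₀) / ln(z₁/z₀).
ln(63.1/0.00027) = 12.3618, ln(15.0/0.00027) = 10.9251
V₂ = 7.5 × 12.3618/10.9251 = 7.5 × 1.1315 = 8.4863 m/s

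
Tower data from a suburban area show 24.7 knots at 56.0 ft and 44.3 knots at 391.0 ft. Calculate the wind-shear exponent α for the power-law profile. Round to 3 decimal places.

Power law: V₂/V₁ = (z₂/z₁)^α ⇒ α = ln(V₂/V₁) / ln(z₂/z₁)
α = ln(44.3/24.7) / ln(391.0/56.0) = ln(1.7935) / ln(6.9821)
  = 0.58418 / 1.94336 = 0.30060

α ≈ 0.301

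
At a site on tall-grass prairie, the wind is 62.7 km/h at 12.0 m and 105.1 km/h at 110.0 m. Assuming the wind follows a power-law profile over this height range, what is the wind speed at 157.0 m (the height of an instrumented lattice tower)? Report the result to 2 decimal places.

114.19 km/h

First find α: α = ln(V₂/V₁)/ln(z₂/z₁) = ln(105.1/62.7)/ln(110.0/12.0) = 0.51655/2.21557 = 0.2331
Extrapolate from 110.0 m to 157.0 m: V₃ = 105.1 × (157.0/110.0)^0.2331 = 105.1 × 1.0865 = 114.1893 km/h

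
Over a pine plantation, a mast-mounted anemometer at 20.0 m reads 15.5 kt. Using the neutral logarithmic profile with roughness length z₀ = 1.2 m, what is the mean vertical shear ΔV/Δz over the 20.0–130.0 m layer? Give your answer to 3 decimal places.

0.094 kt/m

Log law: V₂ = V₁ · ln(z₂/z₀)/ln(z₁/z₀) = 15.5 × 4.6852/2.8134 = 25.8124 kt
ΔV/Δz = (25.8124 − 15.5)/(130.0 − 20.0) = 10.3124/110.0000 = 0.09375 kt/m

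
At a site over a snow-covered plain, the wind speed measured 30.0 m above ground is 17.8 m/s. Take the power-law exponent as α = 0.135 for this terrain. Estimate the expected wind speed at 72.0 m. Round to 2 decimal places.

Power-law profile: V₂ = V₁ · (z₂/z₁)^α
V₂ = 17.8 × (72.0/30.0)^0.135 = 17.8 × (2.4000)^0.135
    = 17.8 × 1.1255 = 20.0331 m/s

20.03 m/s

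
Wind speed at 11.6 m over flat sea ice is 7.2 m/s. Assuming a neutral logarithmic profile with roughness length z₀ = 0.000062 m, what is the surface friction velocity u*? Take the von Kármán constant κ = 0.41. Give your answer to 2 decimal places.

u* ≈ 0.24 m/s

Log law: V(z) = (u*/κ) · ln(z/z₀) ⇒ u* = κ · V / ln(z/z₀)
u* = 0.41 × 7.2 / ln(11.6/0.000062) = 0.41 × 7.2 / 12.1394
   = 2.9520 / 12.1394 = 0.2432 m/s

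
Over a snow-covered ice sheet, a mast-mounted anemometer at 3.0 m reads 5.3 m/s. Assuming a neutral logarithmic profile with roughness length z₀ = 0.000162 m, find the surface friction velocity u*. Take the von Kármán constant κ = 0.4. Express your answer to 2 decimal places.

u* ≈ 0.22 m/s

Log law: V(z) = (u*/κ) · ln(z/z₀) ⇒ u* = κ · V / ln(z/z₀)
u* = 0.4 × 5.3 / ln(3.0/0.000162) = 0.4 × 5.3 / 9.8265
   = 2.1200 / 9.8265 = 0.2157 m/s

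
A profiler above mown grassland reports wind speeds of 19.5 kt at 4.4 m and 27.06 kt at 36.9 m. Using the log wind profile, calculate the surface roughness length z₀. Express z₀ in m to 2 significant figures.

z₀ ≈ 0.018 m

Log law: V(z) ∝ ln(z/z₀). With r = V₁/V₂ = 19.5/27.06 = 0.72062,
r · ln(z₂/z₀) = ln(z₁/z₀) ⇒ ln z₀ = (ln z₁ − r·ln z₂)/(1 − r)
ln z₀ = (1.48160 − 0.72062×3.60821) / 0.27938 = -4.0037
z₀ = exp(-4.0037) = 0.01825 m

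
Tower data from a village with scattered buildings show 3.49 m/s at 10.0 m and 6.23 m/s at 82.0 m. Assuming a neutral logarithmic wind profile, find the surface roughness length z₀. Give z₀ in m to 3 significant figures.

Log law: V(z) ∝ ln(z/z₀). With r = V₁/V₂ = 3.49/6.23 = 0.56019,
r · ln(z₂/z₀) = ln(z₁/z₀) ⇒ ln z₀ = (ln z₁ − r·ln z₂)/(1 − r)
ln z₀ = (2.30259 − 0.56019×4.40672) / 0.43981 = -0.3775
z₀ = exp(-0.3775) = 0.6856 m

z₀ ≈ 0.686 m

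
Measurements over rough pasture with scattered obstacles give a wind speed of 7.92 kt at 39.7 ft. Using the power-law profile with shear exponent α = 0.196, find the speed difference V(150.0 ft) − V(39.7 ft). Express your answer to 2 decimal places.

2.36 kt

Power law: V₂ = V₁ · (z₂/z₁)^α = 7.92 × (3.7783)^0.196 = 10.2772 kt
ΔV = 10.2772 − 7.92 = 2.3572 kt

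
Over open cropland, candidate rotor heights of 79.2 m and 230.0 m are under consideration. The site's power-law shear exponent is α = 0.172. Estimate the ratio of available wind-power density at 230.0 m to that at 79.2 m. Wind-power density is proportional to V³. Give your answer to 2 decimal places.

Speed ratio: V_B/V_A = (z_B/z_A)^α = (230.0/79.2)^0.172 = (2.9040)^0.172 = 1.20126
Power-density ratio: P_B/P_A = (V_B/V_A)³ = (1.20126)³ = 1.73344

1.73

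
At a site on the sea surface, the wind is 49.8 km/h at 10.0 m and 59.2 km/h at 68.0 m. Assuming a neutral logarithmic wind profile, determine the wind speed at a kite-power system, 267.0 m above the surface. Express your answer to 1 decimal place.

65.9 km/h

Log law: V ∝ ln(z/z₀). From the pair, with r = V₁/V₂ = 0.84122,
ln z₀ = (ln z₁ − r·ln z₂)/(1 − r) = (2.3026 − 0.84122×4.2195)/0.15878 = -7.8530 → z₀ = 0.0003886 m
V₃ = V₁ · ln(z₃/z₀)/ln(z₁/z₀) = 49.8 × 13.4403/10.1556 = 65.9070 km/h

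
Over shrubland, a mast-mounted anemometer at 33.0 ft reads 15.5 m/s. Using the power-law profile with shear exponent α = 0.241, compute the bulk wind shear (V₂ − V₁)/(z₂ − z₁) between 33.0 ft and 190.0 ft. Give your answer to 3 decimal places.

0.052 m/s/ft

Power law: V₂ = V₁ · (z₂/z₁)^α = 15.5 × (5.7576)^0.241 = 23.6347 m/s
ΔV/Δz = (23.6347 − 15.5)/(190.0 − 33.0) = 8.1347/157.0000 = 0.05181 m/s/ft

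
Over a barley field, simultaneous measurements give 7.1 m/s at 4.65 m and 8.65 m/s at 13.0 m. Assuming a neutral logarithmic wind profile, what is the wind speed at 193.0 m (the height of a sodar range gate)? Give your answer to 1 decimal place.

Log law: V ∝ ln(z/z₀). From the pair, with r = V₁/V₂ = 0.82081,
ln z₀ = (ln z₁ − r·ln z₂)/(1 − r) = (1.5369 − 0.82081×2.5649)/0.17919 = -3.1724 → z₀ = 0.04190 m
V₃ = V₁ · ln(z₃/z₀)/ln(z₁/z₀) = 7.1 × 8.4351/4.7093 = 12.7173 m/s

12.7 m/s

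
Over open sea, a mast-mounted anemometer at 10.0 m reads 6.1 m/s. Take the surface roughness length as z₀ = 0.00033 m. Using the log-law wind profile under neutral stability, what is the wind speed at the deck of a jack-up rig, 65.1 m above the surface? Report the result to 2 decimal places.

7.21 m/s

Log law: V(z) ∝ ln(z/z₀), so V₂/V₁ = ln(z₂/z₀) / ln(z₁/z₀).
ln(65.1/0.00033) = 12.1923, ln(10.0/0.00033) = 10.3190
V₂ = 6.1 × 12.1923/10.3190 = 6.1 × 1.1815 = 7.2074 m/s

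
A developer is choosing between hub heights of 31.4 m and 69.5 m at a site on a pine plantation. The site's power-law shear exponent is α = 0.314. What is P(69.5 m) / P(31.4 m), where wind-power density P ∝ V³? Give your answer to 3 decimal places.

Speed ratio: V_B/V_A = (z_B/z_A)^α = (69.5/31.4)^0.314 = (2.2134)^0.314 = 1.28336
Power-density ratio: P_B/P_A = (V_B/V_A)³ = (1.28336)³ = 2.11369

2.114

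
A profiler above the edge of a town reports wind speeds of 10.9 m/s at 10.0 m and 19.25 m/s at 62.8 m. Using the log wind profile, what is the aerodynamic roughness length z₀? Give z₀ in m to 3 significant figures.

z₀ ≈ 0.909 m

Log law: V(z) ∝ ln(z/z₀). With r = V₁/V₂ = 10.9/19.25 = 0.56623,
r · ln(z₂/z₀) = ln(z₁/z₀) ⇒ ln z₀ = (ln z₁ − r·ln z₂)/(1 − r)
ln z₀ = (2.30259 − 0.56623×4.13996) / 0.43377 = -0.0959
z₀ = exp(-0.0959) = 0.9086 m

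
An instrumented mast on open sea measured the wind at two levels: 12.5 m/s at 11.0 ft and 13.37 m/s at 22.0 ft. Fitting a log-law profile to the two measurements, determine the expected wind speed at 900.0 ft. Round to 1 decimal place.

Log law: V ∝ ln(z/z₀). From the pair, with r = V₁/V₂ = 0.93493,
ln z₀ = (ln z₁ − r·ln z₂)/(1 − r) = (2.3979 − 0.93493×3.0910)/0.06507 = -7.5611 → z₀ = 0.0005203 ft
V₃ = V₁ · ln(z₃/z₀)/ln(z₁/z₀) = 12.5 × 14.3635/9.9590 = 18.0283 m/s

18.0 m/s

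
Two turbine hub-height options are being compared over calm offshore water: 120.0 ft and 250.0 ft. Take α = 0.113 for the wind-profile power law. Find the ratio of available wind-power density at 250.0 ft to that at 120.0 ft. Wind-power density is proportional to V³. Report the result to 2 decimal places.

1.28

Speed ratio: V_B/V_A = (z_B/z_A)^α = (250.0/120.0)^0.113 = (2.0833)^0.113 = 1.08648
Power-density ratio: P_B/P_A = (V_B/V_A)³ = (1.08648)³ = 1.28251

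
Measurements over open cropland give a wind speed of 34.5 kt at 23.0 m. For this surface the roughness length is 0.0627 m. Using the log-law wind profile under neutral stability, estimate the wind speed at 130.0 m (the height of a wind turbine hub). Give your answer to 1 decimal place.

Log law: V(z) ∝ ln(z/z₀), so V₂/V₁ = ln(z₂/z₀) / ln(z₁/z₀).
ln(130.0/0.0627) = 7.6369, ln(23.0/0.0627) = 5.9049
V₂ = 34.5 × 7.6369/5.9049 = 34.5 × 1.2933 = 44.6196 kt

44.6 kt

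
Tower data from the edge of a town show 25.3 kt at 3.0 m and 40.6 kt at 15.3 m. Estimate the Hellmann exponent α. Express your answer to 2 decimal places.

α ≈ 0.29

Power law: V₂/V₁ = (z₂/z₁)^α ⇒ α = ln(V₂/V₁) / ln(z₂/z₁)
α = ln(40.6/25.3) / ln(15.3/3.0) = ln(1.6047) / ln(5.1000)
  = 0.47296 / 1.62924 = 0.29030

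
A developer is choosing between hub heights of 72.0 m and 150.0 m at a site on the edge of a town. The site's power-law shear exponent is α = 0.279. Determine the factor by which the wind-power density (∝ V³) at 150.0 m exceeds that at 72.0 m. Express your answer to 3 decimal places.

1.848

Speed ratio: V_B/V_A = (z_B/z_A)^α = (150.0/72.0)^0.279 = (2.0833)^0.279 = 1.22725
Power-density ratio: P_B/P_A = (V_B/V_A)³ = (1.22725)³ = 1.84842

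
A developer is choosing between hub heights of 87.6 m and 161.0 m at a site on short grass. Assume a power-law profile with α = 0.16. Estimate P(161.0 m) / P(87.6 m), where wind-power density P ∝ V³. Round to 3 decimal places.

Speed ratio: V_B/V_A = (z_B/z_A)^α = (161.0/87.6)^0.16 = (1.8379)^0.16 = 1.10228
Power-density ratio: P_B/P_A = (V_B/V_A)³ = (1.10228)³ = 1.33929

1.339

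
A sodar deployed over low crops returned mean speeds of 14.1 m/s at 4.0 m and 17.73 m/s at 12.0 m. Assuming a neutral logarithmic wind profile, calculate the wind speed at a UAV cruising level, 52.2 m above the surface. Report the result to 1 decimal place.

22.6 m/s

Log law: V ∝ ln(z/z₀). From the pair, with r = V₁/V₂ = 0.79526,
ln z₀ = (ln z₁ − r·ln z₂)/(1 − r) = (1.3863 − 0.79526×2.4849)/0.20474 = -2.8810 → z₀ = 0.05608 m
V₃ = V₁ · ln(z₃/z₀)/ln(z₁/z₀) = 14.1 × 6.8361/4.2673 = 22.5877 m/s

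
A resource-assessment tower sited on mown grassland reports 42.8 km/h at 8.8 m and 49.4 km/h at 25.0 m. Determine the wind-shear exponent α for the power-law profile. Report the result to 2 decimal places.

Power law: V₂/V₁ = (z₂/z₁)^α ⇒ α = ln(V₂/V₁) / ln(z₂/z₁)
α = ln(49.4/42.8) / ln(25.0/8.8) = ln(1.1542) / ln(2.8409)
  = 0.14341 / 1.04412 = 0.13735

α ≈ 0.14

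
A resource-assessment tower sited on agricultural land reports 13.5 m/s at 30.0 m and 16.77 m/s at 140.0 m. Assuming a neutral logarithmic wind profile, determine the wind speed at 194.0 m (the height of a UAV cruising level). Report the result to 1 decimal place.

Log law: V ∝ ln(z/z₀). From the pair, with r = V₁/V₂ = 0.80501,
ln z₀ = (ln z₁ − r·ln z₂)/(1 − r) = (3.4012 − 0.80501×4.9416)/0.19499 = -2.9584 → z₀ = 0.05190 m
V₃ = V₁ · ln(z₃/z₀)/ln(z₁/z₀) = 13.5 × 8.2263/6.3596 = 17.4625 m/s

17.5 m/s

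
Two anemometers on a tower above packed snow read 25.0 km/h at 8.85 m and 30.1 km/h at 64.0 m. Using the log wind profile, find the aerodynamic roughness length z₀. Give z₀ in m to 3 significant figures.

z₀ ≈ 0.000543 m

Log law: V(z) ∝ ln(z/z₀). With r = V₁/V₂ = 25.0/30.1 = 0.83056,
r · ln(z₂/z₀) = ln(z₁/z₀) ⇒ ln z₀ = (ln z₁ − r·ln z₂)/(1 − r)
ln z₀ = (2.18042 − 0.83056×4.15888) / 0.16944 = -7.5179
z₀ = exp(-7.5179) = 0.0005432 m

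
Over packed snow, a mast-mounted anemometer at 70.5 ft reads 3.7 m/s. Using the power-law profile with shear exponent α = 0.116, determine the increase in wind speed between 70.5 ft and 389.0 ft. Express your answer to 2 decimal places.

Power law: V₂ = V₁ · (z₂/z₁)^α = 3.7 × (5.5177)^0.116 = 4.5107 m/s
ΔV = 4.5107 − 3.7 = 0.8107 m/s

0.81 m/s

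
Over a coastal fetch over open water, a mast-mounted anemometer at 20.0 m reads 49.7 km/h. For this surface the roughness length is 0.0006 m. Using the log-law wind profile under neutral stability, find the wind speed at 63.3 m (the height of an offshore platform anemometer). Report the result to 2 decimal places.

55.20 km/h

Log law: V(z) ∝ ln(z/z₀), so V₂/V₁ = ln(z₂/z₀) / ln(z₁/z₀).
ln(63.3/0.0006) = 11.5665, ln(20.0/0.0006) = 10.4143
V₂ = 49.7 × 11.5665/10.4143 = 49.7 × 1.1106 = 55.1984 km/h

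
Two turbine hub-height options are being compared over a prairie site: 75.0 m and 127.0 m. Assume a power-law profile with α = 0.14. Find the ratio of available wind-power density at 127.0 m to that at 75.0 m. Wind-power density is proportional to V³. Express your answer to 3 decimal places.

1.248

Speed ratio: V_B/V_A = (z_B/z_A)^α = (127.0/75.0)^0.14 = (1.6933)^0.14 = 1.07652
Power-density ratio: P_B/P_A = (V_B/V_A)³ = (1.07652)³ = 1.24759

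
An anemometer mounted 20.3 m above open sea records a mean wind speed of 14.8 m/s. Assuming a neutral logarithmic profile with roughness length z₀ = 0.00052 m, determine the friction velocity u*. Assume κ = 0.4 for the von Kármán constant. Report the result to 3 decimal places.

Log law: V(z) = (u*/κ) · ln(z/z₀) ⇒ u* = κ · V / ln(z/z₀)
u* = 0.4 × 14.8 / ln(20.3/0.00052) = 0.4 × 14.8 / 10.5723
   = 5.9200 / 10.5723 = 0.5600 m/s

u* ≈ 0.560 m/s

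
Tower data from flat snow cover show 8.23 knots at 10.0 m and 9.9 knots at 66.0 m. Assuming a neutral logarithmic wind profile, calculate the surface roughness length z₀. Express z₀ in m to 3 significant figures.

Log law: V(z) ∝ ln(z/z₀). With r = V₁/V₂ = 8.23/9.9 = 0.83131,
r · ln(z₂/z₀) = ln(z₁/z₀) ⇒ ln z₀ = (ln z₁ − r·ln z₂)/(1 − r)
ln z₀ = (2.30259 − 0.83131×4.18965) / 0.16869 = -6.9972
z₀ = exp(-6.9972) = 0.0009145 m

z₀ ≈ 0.000914 m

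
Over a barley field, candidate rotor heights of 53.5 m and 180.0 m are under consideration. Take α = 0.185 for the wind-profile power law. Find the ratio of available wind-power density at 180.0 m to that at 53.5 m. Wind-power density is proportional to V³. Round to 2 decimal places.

Speed ratio: V_B/V_A = (z_B/z_A)^α = (180.0/53.5)^0.185 = (3.3645)^0.185 = 1.25164
Power-density ratio: P_B/P_A = (V_B/V_A)³ = (1.25164)³ = 1.96083

1.96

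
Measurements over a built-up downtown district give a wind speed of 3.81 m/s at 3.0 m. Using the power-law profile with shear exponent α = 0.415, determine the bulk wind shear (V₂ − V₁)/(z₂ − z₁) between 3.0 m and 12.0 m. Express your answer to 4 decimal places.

Power law: V₂ = V₁ · (z₂/z₁)^α = 3.81 × (4.0000)^0.415 = 6.7730 m/s
ΔV/Δz = (6.7730 − 3.81)/(12.0 − 3.0) = 2.9630/9.0000 = 0.32922 m/s/m

0.3292 m/s/m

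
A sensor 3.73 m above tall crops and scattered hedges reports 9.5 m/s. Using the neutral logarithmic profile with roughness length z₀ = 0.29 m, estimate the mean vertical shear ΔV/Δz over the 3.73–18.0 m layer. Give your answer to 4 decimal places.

0.4102 m/s/m

Log law: V₂ = V₁ · ln(z₂/z₀)/ln(z₁/z₀) = 9.5 × 4.1282/2.5543 = 15.3540 m/s
ΔV/Δz = (15.3540 − 9.5)/(18.0 − 3.73) = 5.8540/14.2700 = 0.41023 m/s/m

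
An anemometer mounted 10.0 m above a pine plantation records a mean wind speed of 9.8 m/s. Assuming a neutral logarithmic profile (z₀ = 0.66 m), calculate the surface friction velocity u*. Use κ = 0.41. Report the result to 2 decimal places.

Log law: V(z) = (u*/κ) · ln(z/z₀) ⇒ u* = κ · V / ln(z/z₀)
u* = 0.41 × 9.8 / ln(10.0/0.66) = 0.41 × 9.8 / 2.7181
   = 4.0180 / 2.7181 = 1.4782 m/s

u* ≈ 1.48 m/s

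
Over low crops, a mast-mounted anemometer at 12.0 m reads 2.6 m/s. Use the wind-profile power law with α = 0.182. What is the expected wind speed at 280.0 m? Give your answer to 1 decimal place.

Power-law profile: V₂ = V₁ · (z₂/z₁)^α
V₂ = 2.6 × (280.0/12.0)^0.182 = 2.6 × (23.3333)^0.182
    = 2.6 × 1.7741 = 4.6126 m/s

4.6 m/s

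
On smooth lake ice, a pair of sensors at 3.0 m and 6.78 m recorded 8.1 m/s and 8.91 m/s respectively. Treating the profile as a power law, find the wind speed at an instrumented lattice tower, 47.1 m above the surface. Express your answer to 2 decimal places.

11.18 m/s

First find α: α = ln(V₂/V₁)/ln(z₂/z₁) = ln(8.91/8.1)/ln(6.78/3.0) = 0.09531/0.81536 = 0.1169
Extrapolate from 6.78 m to 47.1 m: V₃ = 8.91 × (47.1/6.78)^0.1169 = 8.91 × 1.2543 = 11.1758 m/s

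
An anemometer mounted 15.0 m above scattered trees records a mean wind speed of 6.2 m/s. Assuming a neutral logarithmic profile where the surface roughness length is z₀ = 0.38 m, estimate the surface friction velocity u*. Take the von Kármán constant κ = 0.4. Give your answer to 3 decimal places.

Log law: V(z) = (u*/κ) · ln(z/z₀) ⇒ u* = κ · V / ln(z/z₀)
u* = 0.4 × 6.2 / ln(15.0/0.38) = 0.4 × 6.2 / 3.6756
   = 2.4800 / 3.6756 = 0.6747 m/s

u* ≈ 0.675 m/s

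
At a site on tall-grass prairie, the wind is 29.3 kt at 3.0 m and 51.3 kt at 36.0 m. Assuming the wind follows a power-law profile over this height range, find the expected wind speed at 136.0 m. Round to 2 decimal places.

First find α: α = ln(V₂/V₁)/ln(z₂/z₁) = ln(51.3/29.3)/ln(36.0/3.0) = 0.56010/2.48491 = 0.2254
Extrapolate from 36.0 m to 136.0 m: V₃ = 51.3 × (136.0/36.0)^0.2254 = 51.3 × 1.3493 = 69.2194 kt

69.22 kt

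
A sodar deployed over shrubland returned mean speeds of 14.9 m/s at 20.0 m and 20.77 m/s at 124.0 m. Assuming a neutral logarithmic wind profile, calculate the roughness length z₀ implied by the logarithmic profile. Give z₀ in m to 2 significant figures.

Log law: V(z) ∝ ln(z/z₀). With r = V₁/V₂ = 14.9/20.77 = 0.71738,
r · ln(z₂/z₀) = ln(z₁/z₀) ⇒ ln z₀ = (ln z₁ − r·ln z₂)/(1 − r)
ln z₀ = (2.99573 − 0.71738×4.82028) / 0.28262 = -1.6356
z₀ = exp(-1.6356) = 0.1948 m

z₀ ≈ 0.19 m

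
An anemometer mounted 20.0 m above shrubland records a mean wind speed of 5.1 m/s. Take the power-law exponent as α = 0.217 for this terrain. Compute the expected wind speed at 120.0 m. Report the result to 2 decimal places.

Power-law profile: V₂ = V₁ · (z₂/z₁)^α
V₂ = 5.1 × (120.0/20.0)^0.217 = 5.1 × (6.0000)^0.217
    = 5.1 × 1.4752 = 7.5237 m/s

7.52 m/s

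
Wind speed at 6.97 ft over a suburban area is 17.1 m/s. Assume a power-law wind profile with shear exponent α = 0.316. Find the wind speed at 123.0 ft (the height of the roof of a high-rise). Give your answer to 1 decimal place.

42.4 m/s

Power-law profile: V₂ = V₁ · (z₂/z₁)^α
V₂ = 17.1 × (123.0/6.97)^0.316 = 17.1 × (17.6471)^0.316
    = 17.1 × 2.4771 = 42.3589 m/s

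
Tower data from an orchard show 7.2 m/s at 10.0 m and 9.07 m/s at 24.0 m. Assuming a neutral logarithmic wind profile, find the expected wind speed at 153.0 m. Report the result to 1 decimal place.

Log law: V ∝ ln(z/z₀). From the pair, with r = V₁/V₂ = 0.79383,
ln z₀ = (ln z₁ − r·ln z₂)/(1 − r) = (2.3026 − 0.79383×3.1781)/0.20617 = -1.0682 → z₀ = 0.3436 m
V₃ = V₁ · ln(z₃/z₀)/ln(z₁/z₀) = 7.2 × 6.0986/3.3708 = 13.0267 m/s

13.0 m/s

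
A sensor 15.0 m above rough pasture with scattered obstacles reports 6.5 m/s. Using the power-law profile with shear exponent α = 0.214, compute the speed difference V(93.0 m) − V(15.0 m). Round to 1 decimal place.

3.1 m/s

Power law: V₂ = V₁ · (z₂/z₁)^α = 6.5 × (6.2000)^0.214 = 9.6047 m/s
ΔV = 9.6047 − 6.5 = 3.1047 m/s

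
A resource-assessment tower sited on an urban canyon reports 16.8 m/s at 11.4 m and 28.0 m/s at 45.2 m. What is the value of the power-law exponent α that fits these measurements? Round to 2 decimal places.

Power law: V₂/V₁ = (z₂/z₁)^α ⇒ α = ln(V₂/V₁) / ln(z₂/z₁)
α = ln(28.0/16.8) / ln(45.2/11.4) = ln(1.6667) / ln(3.9649)
  = 0.51083 / 1.37748 = 0.37084

α ≈ 0.37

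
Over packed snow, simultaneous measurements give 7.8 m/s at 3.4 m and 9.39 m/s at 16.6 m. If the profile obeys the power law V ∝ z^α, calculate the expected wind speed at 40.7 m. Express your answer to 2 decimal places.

First find α: α = ln(V₂/V₁)/ln(z₂/z₁) = ln(9.39/7.8)/ln(16.6/3.4) = 0.18552/1.58563 = 0.1170
Extrapolate from 16.6 m to 40.7 m: V₃ = 9.39 × (40.7/16.6)^0.1170 = 9.39 × 1.1106 = 10.4288 m/s

10.43 m/s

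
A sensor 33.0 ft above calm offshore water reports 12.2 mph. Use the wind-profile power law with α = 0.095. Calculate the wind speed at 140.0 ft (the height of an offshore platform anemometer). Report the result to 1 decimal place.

14.0 mph

Power-law profile: V₂ = V₁ · (z₂/z₁)^α
V₂ = 12.2 × (140.0/33.0)^0.095 = 12.2 × (4.2424)^0.095
    = 12.2 × 1.1472 = 13.9953 mph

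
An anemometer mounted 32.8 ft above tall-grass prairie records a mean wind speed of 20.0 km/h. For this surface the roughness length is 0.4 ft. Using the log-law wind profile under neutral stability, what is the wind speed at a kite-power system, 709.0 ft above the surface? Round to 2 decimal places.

Log law: V(z) ∝ ln(z/z₀), so V₂/V₁ = ln(z₂/z₀) / ln(z₁/z₀).
ln(709.0/0.4) = 7.4801, ln(32.8/0.4) = 4.4067
V₂ = 20.0 × 7.4801/4.4067 = 20.0 × 1.6974 = 33.9488 km/h

33.95 km/h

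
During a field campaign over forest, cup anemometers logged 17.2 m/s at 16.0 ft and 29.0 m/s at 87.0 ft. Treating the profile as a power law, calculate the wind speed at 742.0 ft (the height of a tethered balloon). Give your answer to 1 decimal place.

56.2 m/s

First find α: α = ln(V₂/V₁)/ln(z₂/z₁) = ln(29.0/17.2)/ln(87.0/16.0) = 0.52239/1.69332 = 0.3085
Extrapolate from 87.0 ft to 742.0 ft: V₃ = 29.0 × (742.0/87.0)^0.3085 = 29.0 × 1.9372 = 56.1791 m/s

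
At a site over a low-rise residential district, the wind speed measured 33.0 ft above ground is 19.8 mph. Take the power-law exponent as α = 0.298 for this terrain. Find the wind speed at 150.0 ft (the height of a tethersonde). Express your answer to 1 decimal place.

Power-law profile: V₂ = V₁ · (z₂/z₁)^α
V₂ = 19.8 × (150.0/33.0)^0.298 = 19.8 × (4.5455)^0.298
    = 19.8 × 1.5702 = 31.0902 mph

31.1 mph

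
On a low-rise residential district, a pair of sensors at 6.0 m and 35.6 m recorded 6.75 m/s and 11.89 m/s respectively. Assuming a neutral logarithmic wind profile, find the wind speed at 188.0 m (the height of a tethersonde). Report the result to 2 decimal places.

Log law: V ∝ ln(z/z₀). From the pair, with r = V₁/V₂ = 0.56770,
ln z₀ = (ln z₁ − r·ln z₂)/(1 − r) = (1.7918 − 0.56770×3.5723)/0.43230 = -0.5466 → z₀ = 0.5789 m
V₃ = V₁ · ln(z₃/z₀)/ln(z₁/z₀) = 6.75 × 5.7830/2.3383 = 16.6937 m/s

16.69 m/s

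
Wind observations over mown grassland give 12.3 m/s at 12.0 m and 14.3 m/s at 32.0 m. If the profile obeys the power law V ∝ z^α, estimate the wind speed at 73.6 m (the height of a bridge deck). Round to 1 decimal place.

First find α: α = ln(V₂/V₁)/ln(z₂/z₁) = ln(14.3/12.3)/ln(32.0/12.0) = 0.15066/0.98083 = 0.1536
Extrapolate from 32.0 m to 73.6 m: V₃ = 14.3 × (73.6/32.0)^0.1536 = 14.3 × 1.1365 = 16.2517 m/s

16.3 m/s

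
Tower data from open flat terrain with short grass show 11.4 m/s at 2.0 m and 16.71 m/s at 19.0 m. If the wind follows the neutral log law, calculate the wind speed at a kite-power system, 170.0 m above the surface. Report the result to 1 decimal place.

21.9 m/s

Log law: V ∝ ln(z/z₀). From the pair, with r = V₁/V₂ = 0.68223,
ln z₀ = (ln z₁ − r·ln z₂)/(1 − r) = (0.6931 − 0.68223×2.9444)/0.31777 = -4.1401 → z₀ = 0.01592 m
V₃ = V₁ · ln(z₃/z₀)/ln(z₁/z₀) = 11.4 × 9.2759/4.8333 = 21.8786 m/s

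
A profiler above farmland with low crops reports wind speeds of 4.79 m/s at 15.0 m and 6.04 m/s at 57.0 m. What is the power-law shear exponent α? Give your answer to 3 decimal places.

Power law: V₂/V₁ = (z₂/z₁)^α ⇒ α = ln(V₂/V₁) / ln(z₂/z₁)
α = ln(6.04/4.79) / ln(57.0/15.0) = ln(1.2610) / ln(3.8000)
  = 0.23187 / 1.33500 = 0.17369

α ≈ 0.174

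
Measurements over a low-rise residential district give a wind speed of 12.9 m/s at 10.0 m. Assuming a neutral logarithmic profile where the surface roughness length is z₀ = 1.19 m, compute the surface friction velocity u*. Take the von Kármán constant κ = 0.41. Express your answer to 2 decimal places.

u* ≈ 2.48 m/s

Log law: V(z) = (u*/κ) · ln(z/z₀) ⇒ u* = κ · V / ln(z/z₀)
u* = 0.41 × 12.9 / ln(10.0/1.19) = 0.41 × 12.9 / 2.1286
   = 5.2890 / 2.1286 = 2.4847 m/s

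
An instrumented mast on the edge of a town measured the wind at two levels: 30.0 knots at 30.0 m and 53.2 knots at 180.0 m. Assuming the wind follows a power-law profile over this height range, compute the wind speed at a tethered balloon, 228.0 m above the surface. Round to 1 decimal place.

First find α: α = ln(V₂/V₁)/ln(z₂/z₁) = ln(53.2/30.0)/ln(180.0/30.0) = 0.57286/1.79176 = 0.3197
Extrapolate from 180.0 m to 228.0 m: V₃ = 53.2 × (228.0/180.0)^0.3197 = 53.2 × 1.0785 = 57.3766 knots

57.4 knots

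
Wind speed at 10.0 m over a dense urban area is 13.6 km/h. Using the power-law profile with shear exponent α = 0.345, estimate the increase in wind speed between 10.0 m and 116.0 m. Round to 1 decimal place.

18.1 km/h

Power law: V₂ = V₁ · (z₂/z₁)^α = 13.6 × (11.6000)^0.345 = 31.6794 km/h
ΔV = 31.6794 − 13.6 = 18.0794 km/h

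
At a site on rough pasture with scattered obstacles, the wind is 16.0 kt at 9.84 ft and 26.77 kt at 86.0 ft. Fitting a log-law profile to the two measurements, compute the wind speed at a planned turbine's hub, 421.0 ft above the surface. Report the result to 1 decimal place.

Log law: V ∝ ln(z/z₀). From the pair, with r = V₁/V₂ = 0.59768,
ln z₀ = (ln z₁ − r·ln z₂)/(1 − r) = (2.2865 − 0.59768×4.4543)/0.40232 = -0.9342 → z₀ = 0.3929 ft
V₃ = V₁ · ln(z₃/z₀)/ln(z₁/z₀) = 16.0 × 6.9768/3.2206 = 34.6605 kt

34.7 kt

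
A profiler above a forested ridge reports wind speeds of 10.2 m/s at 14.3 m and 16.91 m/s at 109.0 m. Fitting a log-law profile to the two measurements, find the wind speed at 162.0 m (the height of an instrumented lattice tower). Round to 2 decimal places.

Log law: V ∝ ln(z/z₀). From the pair, with r = V₁/V₂ = 0.60319,
ln z₀ = (ln z₁ − r·ln z₂)/(1 − r) = (2.6603 − 0.60319×4.6913)/0.39681 = -0.4272 → z₀ = 0.6523 m
V₃ = V₁ · ln(z₃/z₀)/ln(z₁/z₀) = 10.2 × 5.5148/3.0875 = 18.2191 m/s

18.22 m/s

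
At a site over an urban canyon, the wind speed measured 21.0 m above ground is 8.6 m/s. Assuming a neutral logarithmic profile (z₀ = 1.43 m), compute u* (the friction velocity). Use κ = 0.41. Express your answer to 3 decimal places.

u* ≈ 1.312 m/s

Log law: V(z) = (u*/κ) · ln(z/z₀) ⇒ u* = κ · V / ln(z/z₀)
u* = 0.41 × 8.6 / ln(21.0/1.43) = 0.41 × 8.6 / 2.6868
   = 3.5260 / 2.6868 = 1.3123 m/s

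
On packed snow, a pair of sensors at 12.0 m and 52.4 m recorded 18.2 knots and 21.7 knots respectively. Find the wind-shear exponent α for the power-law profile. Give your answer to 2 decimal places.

Power law: V₂/V₁ = (z₂/z₁)^α ⇒ α = ln(V₂/V₁) / ln(z₂/z₁)
α = ln(21.7/18.2) / ln(52.4/12.0) = ln(1.1923) / ln(4.3667)
  = 0.17589 / 1.47400 = 0.11933

α ≈ 0.12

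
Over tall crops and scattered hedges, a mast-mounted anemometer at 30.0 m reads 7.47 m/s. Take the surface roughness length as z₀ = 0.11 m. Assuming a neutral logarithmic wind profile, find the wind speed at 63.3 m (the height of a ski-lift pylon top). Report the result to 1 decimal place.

Log law: V(z) ∝ ln(z/z₀), so V₂/V₁ = ln(z₂/z₀) / ln(z₁/z₀).
ln(63.3/0.11) = 6.3552, ln(30.0/0.11) = 5.6085
V₂ = 7.47 × 6.3552/5.6085 = 7.47 × 1.1331 = 8.4645 m/s

8.5 m/s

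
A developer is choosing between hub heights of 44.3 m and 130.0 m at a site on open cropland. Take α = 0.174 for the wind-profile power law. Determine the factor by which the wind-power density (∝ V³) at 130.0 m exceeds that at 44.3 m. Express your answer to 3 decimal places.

Speed ratio: V_B/V_A = (z_B/z_A)^α = (130.0/44.3)^0.174 = (2.9345)^0.174 = 1.20601
Power-density ratio: P_B/P_A = (V_B/V_A)³ = (1.20601)³ = 1.75411

1.754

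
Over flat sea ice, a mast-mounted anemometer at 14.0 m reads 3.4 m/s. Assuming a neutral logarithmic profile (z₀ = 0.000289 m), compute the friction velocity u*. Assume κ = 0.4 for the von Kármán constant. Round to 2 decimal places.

Log law: V(z) = (u*/κ) · ln(z/z₀) ⇒ u* = κ · V / ln(z/z₀)
u* = 0.4 × 3.4 / ln(14.0/0.000289) = 0.4 × 3.4 / 10.7881
   = 1.3600 / 10.7881 = 0.1261 m/s

u* ≈ 0.13 m/s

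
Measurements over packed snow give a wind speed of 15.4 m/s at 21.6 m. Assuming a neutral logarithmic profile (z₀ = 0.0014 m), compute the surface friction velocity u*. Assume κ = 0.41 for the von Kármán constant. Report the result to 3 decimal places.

Log law: V(z) = (u*/κ) · ln(z/z₀) ⇒ u* = κ · V / ln(z/z₀)
u* = 0.41 × 15.4 / ln(21.6/0.0014) = 0.41 × 15.4 / 9.6440
   = 6.3140 / 9.6440 = 0.6547 m/s

u* ≈ 0.655 m/s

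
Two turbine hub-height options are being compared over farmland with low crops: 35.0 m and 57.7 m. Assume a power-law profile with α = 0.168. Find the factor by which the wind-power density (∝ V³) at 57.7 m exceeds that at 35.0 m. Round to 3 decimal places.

1.287

Speed ratio: V_B/V_A = (z_B/z_A)^α = (57.7/35.0)^0.168 = (1.6486)^0.168 = 1.08761
Power-density ratio: P_B/P_A = (V_B/V_A)³ = (1.08761)³ = 1.28654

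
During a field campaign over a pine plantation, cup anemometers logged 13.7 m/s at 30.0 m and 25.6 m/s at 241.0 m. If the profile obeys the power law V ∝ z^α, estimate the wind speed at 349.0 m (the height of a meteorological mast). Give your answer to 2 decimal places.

28.61 m/s

First find α: α = ln(V₂/V₁)/ln(z₂/z₁) = ln(25.6/13.7)/ln(241.0/30.0) = 0.62520/2.08360 = 0.3001
Extrapolate from 241.0 m to 349.0 m: V₃ = 25.6 × (349.0/241.0)^0.3001 = 25.6 × 1.1175 = 28.6083 m/s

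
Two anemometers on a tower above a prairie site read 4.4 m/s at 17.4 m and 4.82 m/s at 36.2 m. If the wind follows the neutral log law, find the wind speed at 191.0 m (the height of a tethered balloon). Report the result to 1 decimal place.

Log law: V ∝ ln(z/z₀). From the pair, with r = V₁/V₂ = 0.91286,
ln z₀ = (ln z₁ − r·ln z₂)/(1 − r) = (2.8565 − 0.91286×3.5891)/0.08714 = -4.8183 → z₀ = 0.008081 m
V₃ = V₁ · ln(z₃/z₀)/ln(z₁/z₀) = 4.4 × 10.0705/7.6747 = 5.7735 m/s

5.8 m/s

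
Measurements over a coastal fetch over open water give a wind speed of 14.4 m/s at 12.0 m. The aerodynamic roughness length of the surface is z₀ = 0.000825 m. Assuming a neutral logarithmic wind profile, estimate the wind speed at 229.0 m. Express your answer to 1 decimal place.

Log law: V(z) ∝ ln(z/z₀), so V₂/V₁ = ln(z₂/z₀) / ln(z₁/z₀).
ln(229.0/0.000825) = 12.5338, ln(12.0/0.000825) = 9.5850
V₂ = 14.4 × 12.5338/9.5850 = 14.4 × 1.3076 = 18.8301 m/s

18.8 m/s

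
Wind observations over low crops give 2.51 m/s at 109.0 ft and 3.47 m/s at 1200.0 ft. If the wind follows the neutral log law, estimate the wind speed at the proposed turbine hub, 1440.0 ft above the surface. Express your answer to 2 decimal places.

3.54 m/s

Log law: V ∝ ln(z/z₀). From the pair, with r = V₁/V₂ = 0.72334,
ln z₀ = (ln z₁ − r·ln z₂)/(1 − r) = (4.6913 − 0.72334×7.0901)/0.27666 = -1.5803 → z₀ = 0.2059 ft
V₃ = V₁ · ln(z₃/z₀)/ln(z₁/z₀) = 2.51 × 8.8527/6.2717 = 3.5430 m/s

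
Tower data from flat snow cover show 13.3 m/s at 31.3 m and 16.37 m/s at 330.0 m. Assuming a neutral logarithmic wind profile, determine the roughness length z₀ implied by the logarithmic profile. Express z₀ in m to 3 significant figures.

z₀ ≈ 0.00116 m

Log law: V(z) ∝ ln(z/z₀). With r = V₁/V₂ = 13.3/16.37 = 0.81246,
r · ln(z₂/z₀) = ln(z₁/z₀) ⇒ ln z₀ = (ln z₁ − r·ln z₂)/(1 − r)
ln z₀ = (3.44362 − 0.81246×5.79909) / 0.18754 = -6.7609
z₀ = exp(-6.7609) = 0.001158 m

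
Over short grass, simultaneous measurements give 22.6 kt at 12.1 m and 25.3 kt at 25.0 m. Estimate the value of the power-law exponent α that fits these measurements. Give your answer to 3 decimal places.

Power law: V₂/V₁ = (z₂/z₁)^α ⇒ α = ln(V₂/V₁) / ln(z₂/z₁)
α = ln(25.3/22.6) / ln(25.0/12.1) = ln(1.1195) / ln(2.0661)
  = 0.11285 / 0.72567 = 0.15552

α ≈ 0.156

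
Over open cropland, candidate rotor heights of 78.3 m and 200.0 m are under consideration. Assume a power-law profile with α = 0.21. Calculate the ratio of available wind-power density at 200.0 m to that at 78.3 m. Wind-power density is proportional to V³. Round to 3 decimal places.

Speed ratio: V_B/V_A = (z_B/z_A)^α = (200.0/78.3)^0.21 = (2.5543)^0.21 = 1.21766
Power-density ratio: P_B/P_A = (V_B/V_A)³ = (1.21766)³ = 1.80542

1.805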